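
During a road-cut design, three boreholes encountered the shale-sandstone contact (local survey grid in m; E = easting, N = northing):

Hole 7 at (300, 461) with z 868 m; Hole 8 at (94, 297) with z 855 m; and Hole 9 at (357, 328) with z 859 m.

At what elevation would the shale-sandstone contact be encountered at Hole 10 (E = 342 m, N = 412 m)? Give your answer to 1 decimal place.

Let the plane be z = a·E + b·N + c.
Hole 8−Hole 7: −206a − 164b = −13;  Hole 9−Hole 7: 57a − 133b = −9.
Solving gives a = 0.00689, b = 0.07062.
Then c = 868 − a·300 − b·461 = 833.38.
At (342, 412): z = 2.4 + 29.1 + 833.38 = 864.8 m.

864.8 m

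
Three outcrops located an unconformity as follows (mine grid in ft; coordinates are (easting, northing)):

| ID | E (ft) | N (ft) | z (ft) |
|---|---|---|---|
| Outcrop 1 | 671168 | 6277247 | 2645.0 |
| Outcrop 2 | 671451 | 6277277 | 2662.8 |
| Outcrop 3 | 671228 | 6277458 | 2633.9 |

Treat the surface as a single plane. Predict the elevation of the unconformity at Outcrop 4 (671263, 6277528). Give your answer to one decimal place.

Let the plane be z = a·E + b·N + c.
Outcrop 2−Outcrop 1: 283a + 30b = 17.8;  Outcrop 3−Outcrop 1: 60a + 211b = −11.1.
Solving gives a = 0.070602455, b = −0.072683163.
Then c = 2645 − a·671168 − b·6277247 = 411509.06.
At (671263, 6277528): z = 47392.8 − 456270.6 + 411509.06 = 2631.3 ft.

2631.3 ft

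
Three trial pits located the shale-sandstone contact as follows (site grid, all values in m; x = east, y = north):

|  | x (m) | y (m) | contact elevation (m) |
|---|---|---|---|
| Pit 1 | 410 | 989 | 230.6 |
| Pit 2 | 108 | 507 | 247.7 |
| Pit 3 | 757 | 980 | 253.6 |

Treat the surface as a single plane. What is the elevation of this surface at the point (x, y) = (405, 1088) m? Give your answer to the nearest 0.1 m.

222.8 m

Let the plane be z = a·x + b·y + c.
Pit 2−Pit 1: −302a − 482b = 17.1;  Pit 3−Pit 1: 347a − 9b = 23.
Solving gives a = 0.064317, b = −0.075775.
Then c = 230.6 − a·410 − b·989 = 279.17.
At (405, 1088): z = 26.0 − 82.4 + 279.17 = 222.8 m.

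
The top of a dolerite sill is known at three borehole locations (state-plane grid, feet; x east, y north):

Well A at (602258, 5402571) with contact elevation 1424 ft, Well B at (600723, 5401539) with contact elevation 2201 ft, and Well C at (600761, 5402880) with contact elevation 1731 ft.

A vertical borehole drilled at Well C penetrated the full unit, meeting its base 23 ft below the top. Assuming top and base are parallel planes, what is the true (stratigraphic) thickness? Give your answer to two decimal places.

21.05 ft

Let the plane be z = a·x + b·y + c.
Well B−Well A: −1535a − 1032b = 777;  Well C−Well A: −1497a + 309b = 307.
Solving gives a = −0.27581, b = −0.34267.
|∇z| = √(a²+b²) = 0.43988, so dip δ = arctan(0.43988) = 23.74°.
True thickness = vertical thickness × cos δ = 23 × cos 23.74° = 21.05 ft.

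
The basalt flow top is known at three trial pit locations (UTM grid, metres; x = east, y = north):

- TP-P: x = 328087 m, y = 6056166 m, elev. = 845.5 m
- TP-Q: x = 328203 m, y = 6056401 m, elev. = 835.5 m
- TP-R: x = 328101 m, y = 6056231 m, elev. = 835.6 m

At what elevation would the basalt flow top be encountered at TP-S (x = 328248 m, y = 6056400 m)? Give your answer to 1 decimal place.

Let the plane be z = a·x + b·y + c.
TP-Q−TP-P: 116a + 235b = −10;  TP-R−TP-P: 14a + 65b = −9.9.
Solving gives a = 0.394470588, b = −0.237270588.
Then c = 845.5 − a·328087 − b·6056166 = 1308374.90.
At (328248, 6056400): z = 129484.2 − 1437005.6 + 1308374.90 = 853.5 m.

853.5 m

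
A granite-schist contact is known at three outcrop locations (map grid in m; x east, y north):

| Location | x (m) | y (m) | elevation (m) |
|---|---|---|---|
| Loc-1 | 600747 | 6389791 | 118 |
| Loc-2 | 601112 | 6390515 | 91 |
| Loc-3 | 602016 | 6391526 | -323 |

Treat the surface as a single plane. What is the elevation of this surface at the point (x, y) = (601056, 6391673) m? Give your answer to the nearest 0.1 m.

658.4 m

Two edge vectors: Loc-1→Loc-2 = (365, 724, -27), Loc-1→Loc-3 = (1269, 1735, -441).
Normal n = (Loc-1→Loc-2) × (Loc-1→Loc-3) = (-272439, 126702, -285481).
So ∂z/∂x = −n_x/n_z = −0.954315699 and ∂z/∂y = −n_y/n_z = 0.443819379.
Intercept c from Loc-1: 118 + 573302.29 − 2835913.07 = −2262492.78.
At (601056, 6391673): z = −573597.2 + 2836748.3 − 2262492.78 = 658.4 m.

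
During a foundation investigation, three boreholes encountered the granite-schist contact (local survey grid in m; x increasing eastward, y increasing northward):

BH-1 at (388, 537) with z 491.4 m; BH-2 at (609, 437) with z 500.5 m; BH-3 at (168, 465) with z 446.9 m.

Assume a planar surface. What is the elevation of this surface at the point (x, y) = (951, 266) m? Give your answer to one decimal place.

511.2 m

Let the plane be z = a·x + b·y + c.
BH-2−BH-1: 221a − 100b = 9.1;  BH-3−BH-1: −220a − 72b = −44.5.
Solving gives a = 0.13466, b = 0.20660.
Then c = 491.4 − a·388 − b·537 = 328.21.
At (951, 266): z = 128.1 + 55.0 + 328.21 = 511.2 m.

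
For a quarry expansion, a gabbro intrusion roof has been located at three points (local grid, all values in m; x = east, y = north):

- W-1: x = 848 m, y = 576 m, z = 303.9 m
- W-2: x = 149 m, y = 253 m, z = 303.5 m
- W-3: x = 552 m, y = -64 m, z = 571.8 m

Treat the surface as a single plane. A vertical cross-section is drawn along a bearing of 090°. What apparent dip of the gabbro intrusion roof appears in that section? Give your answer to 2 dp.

Two edge vectors: W-1→W-2 = (-699, -323, -0.4), W-1→W-3 = (-296, -640, 267.9).
Normal n = (W-1→W-2) × (W-1→W-3) = (-86787.7, 187380.5, 351752).
So ∂z/∂x = −n_x/n_z = 0.24673 and ∂z/∂y = −n_y/n_z = −0.53271.
Unit vector along 090° is (sin 90°, cos 90°) = (1.0000, 0.0000).
Slope in that direction = a·(1.0000) + b·(0.0000) = 0.24673.
Apparent dip = arctan|0.24673| = 13.86° (true dip is 30.4°, so apparent ≤ true as expected).

13.86°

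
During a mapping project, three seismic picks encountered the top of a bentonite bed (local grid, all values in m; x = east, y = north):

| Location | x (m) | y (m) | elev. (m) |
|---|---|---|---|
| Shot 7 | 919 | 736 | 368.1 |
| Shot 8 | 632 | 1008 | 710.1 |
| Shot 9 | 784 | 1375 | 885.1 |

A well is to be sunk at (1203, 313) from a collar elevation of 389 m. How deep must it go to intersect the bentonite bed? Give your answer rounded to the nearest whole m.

467 m

Two edge vectors: Shot 7→Shot 8 = (-287, 272, 342), Shot 7→Shot 9 = (-135, 639, 517).
Normal n = (Shot 7→Shot 8) × (Shot 7→Shot 9) = (-77914, 102209, -146673).
So ∂z/∂x = −n_x/n_z = −0.53121 and ∂z/∂y = −n_y/n_z = 0.69685.
Intercept c from Shot 7: 368.1 + 488.18 − 512.88 = 343.40.
At (1203, 313): z_contact = −639.0 + 218.1 + 343.40 = -77.5 m.
Depth below ground = 389 − (-77.5) = 467 m.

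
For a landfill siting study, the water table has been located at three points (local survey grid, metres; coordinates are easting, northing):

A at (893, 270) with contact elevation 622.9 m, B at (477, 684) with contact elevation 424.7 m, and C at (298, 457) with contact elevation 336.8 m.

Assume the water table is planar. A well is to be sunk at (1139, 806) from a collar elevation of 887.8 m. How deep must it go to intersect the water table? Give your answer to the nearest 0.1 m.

142.7 m

Let the plane be z = a·easting + b·northing + c.
B−A: −416a + 414b = −198.2;  C−A: −595a + 187b = −286.1.
Solving gives a = 0.482870, b = 0.006459.
Then c = 622.9 − a·893 − b·270 = 189.95.
At (1139, 806): z_contact = 549.99 + 5.21 + 189.95 = 745.15 m.
Depth below ground = 887.8 − 745.15 = 142.7 m.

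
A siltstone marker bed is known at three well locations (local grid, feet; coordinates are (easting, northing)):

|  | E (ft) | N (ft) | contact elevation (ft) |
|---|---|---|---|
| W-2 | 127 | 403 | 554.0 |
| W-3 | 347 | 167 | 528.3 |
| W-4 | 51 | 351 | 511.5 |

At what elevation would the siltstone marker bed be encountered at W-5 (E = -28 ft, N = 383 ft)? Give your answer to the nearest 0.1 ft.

500.4 ft

Two edge vectors: W-2→W-3 = (220, -236, -25.7), W-2→W-4 = (-76, -52, -42.5).
Normal n = (W-2→W-3) × (W-2→W-4) = (8693.6, 11303.2, -29376).
So ∂z/∂E = −n_x/n_z = 0.29594 and ∂z/∂N = −n_y/n_z = 0.38478.
Intercept c from W-2: 554 − 37.58 − 155.07 = 361.35.
At (-28, 383): z = −8.3 + 147.4 + 361.35 = 500.4 ft.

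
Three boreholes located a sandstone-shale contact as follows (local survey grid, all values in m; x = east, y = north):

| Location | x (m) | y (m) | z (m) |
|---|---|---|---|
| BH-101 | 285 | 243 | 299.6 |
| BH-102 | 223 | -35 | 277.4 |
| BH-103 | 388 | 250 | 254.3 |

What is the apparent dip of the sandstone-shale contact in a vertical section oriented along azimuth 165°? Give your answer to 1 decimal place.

16.3°

Two edge vectors: BH-101→BH-102 = (-62, -278, -22.2), BH-101→BH-103 = (103, 7, -45.3).
Normal n = (BH-101→BH-102) × (BH-101→BH-103) = (12748.8, -5095.2, 28200).
So ∂z/∂x = −n_x/n_z = −0.45209 and ∂z/∂y = −n_y/n_z = 0.18068.
Unit vector along 165° is (sin 165°, cos 165°) = (0.2588, -0.9659).
Slope in that direction = a·(0.2588) + b·(-0.9659) = −0.29153.
Apparent dip = arctan|0.29153| = 16.3° (true dip is 26.0°, so apparent ≤ true as expected).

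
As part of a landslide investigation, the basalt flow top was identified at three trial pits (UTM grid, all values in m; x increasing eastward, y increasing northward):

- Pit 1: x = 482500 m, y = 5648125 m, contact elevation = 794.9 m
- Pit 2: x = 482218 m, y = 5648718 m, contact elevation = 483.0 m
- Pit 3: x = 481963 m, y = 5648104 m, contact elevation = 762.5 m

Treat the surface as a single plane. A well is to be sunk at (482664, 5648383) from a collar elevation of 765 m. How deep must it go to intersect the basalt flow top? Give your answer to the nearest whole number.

Two edge vectors: Pit 1→Pit 2 = (-282, 593, -311.9), Pit 1→Pit 3 = (-537, -21, -32.4).
Normal n = (Pit 1→Pit 2) × (Pit 1→Pit 3) = (-25763.1, 158353.5, 324363).
So ∂z/∂x = −n_x/n_z = 0.07942675 and ∂z/∂y = −n_y/n_z = −0.48819841.
Intercept c from Pit 1: 794.9 − 38323.41 + 2757405.63 = 2719877.12.
At (482664, 5648383): z_contact = 38336.4 − 2757531.6 + 2719877.12 = 682.0 m.
Depth below ground = 765 − 682.0 = 83 m.

83 m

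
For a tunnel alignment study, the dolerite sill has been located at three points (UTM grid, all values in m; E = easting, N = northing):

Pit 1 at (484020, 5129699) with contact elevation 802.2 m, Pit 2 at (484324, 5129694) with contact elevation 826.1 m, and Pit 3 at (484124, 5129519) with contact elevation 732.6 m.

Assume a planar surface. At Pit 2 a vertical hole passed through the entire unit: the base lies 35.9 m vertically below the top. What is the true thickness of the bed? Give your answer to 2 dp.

Let the plane be z = a·E + b·N + c.
Pit 2−Pit 1: 304a − 5b = 23.9;  Pit 3−Pit 1: 104a − 180b = −69.6.
Solving gives a = 0.08579, b = 0.43624.
|∇z| = √(a²+b²) = 0.44459, so dip δ = arctan(0.44459) = 23.97°.
True thickness = vertical thickness × cos δ = 35.9 × cos 23.97° = 32.80 m.

32.80 m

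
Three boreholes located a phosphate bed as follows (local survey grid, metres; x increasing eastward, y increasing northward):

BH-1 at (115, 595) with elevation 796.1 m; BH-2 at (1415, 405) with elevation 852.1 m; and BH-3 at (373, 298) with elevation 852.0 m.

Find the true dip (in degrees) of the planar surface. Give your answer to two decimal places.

Let the plane be z = a·x + b·y + c.
BH-2−BH-1: 1300a − 190b = 56;  BH-3−BH-1: 258a − 297b = 55.9.
Solving gives a = 0.01783, b = −0.17272.
Gradient magnitude |∇z| = √(a² + b²) = √(0.00032 + 0.02983) = 0.17364.
True dip = arctan(0.17364) = 9.85°, dipping toward N (azimuth ≈ 354°).

9.85°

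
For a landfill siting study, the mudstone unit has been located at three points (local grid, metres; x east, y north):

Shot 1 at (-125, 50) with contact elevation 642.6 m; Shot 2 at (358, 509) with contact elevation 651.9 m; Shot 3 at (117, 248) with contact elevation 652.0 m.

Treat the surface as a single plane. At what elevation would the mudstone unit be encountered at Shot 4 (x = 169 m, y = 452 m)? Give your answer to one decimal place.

630.1 m

Two edge vectors: Shot 1→Shot 2 = (483, 459, 9.3), Shot 1→Shot 3 = (242, 198, 9.4).
Normal n = (Shot 1→Shot 2) × (Shot 1→Shot 3) = (2473.2, -2289.6, -15444).
So ∂z/∂x = −n_x/n_z = 0.16014 and ∂z/∂y = −n_y/n_z = −0.14825.
Intercept c from Shot 1: 642.6 + 20.02 + 7.41 = 670.03.
At (169, 452): z = 27.1 − 67.0 + 670.03 = 630.1 m.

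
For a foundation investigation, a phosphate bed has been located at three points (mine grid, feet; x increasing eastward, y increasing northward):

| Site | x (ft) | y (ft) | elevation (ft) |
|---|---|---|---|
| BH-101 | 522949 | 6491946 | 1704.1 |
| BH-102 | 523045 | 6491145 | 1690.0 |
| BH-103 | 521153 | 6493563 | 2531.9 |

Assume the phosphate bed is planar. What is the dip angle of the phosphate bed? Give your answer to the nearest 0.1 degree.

26.6°

Let the plane be z = a·x + b·y + c.
BH-102−BH-101: 96a − 801b = −14.1;  BH-103−BH-101: −1796a + 1617b = 827.8.
Solving gives a = −0.49890, b = −0.04219.
Gradient magnitude |∇z| = √(a² + b²) = √(0.24890 + 0.00178) = 0.50068.
True dip = arctan(0.50068) = 26.6°, dipping toward E (azimuth ≈ 085°).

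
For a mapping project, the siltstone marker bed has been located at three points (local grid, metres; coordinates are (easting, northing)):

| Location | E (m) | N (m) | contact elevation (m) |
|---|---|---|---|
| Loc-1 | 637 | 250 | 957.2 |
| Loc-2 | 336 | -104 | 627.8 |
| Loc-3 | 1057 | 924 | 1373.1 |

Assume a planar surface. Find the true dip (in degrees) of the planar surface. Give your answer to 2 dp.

Let the plane be z = a·E + b·N + c.
Loc-2−Loc-1: −301a − 354b = −329.4;  Loc-3−Loc-1: 420a + 674b = 415.9.
Solving gives a = 1.37999, b = −0.24287.
Gradient magnitude |∇z| = √(a² + b²) = √(1.90436 + 0.05899) = 1.40120.
True dip = arctan(1.40120) = 54.49°, dipping toward W (azimuth ≈ 280°).

54.49°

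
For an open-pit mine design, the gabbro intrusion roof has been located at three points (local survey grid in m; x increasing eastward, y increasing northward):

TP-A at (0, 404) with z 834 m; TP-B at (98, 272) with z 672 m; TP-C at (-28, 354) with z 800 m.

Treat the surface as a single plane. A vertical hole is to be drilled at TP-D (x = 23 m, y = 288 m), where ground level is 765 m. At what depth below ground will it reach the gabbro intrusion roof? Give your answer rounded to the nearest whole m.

Two edge vectors: TP-A→TP-B = (98, -132, -162), TP-A→TP-C = (-28, -50, -34).
Normal n = (TP-A→TP-B) × (TP-A→TP-C) = (-3612, 7868, -8596).
So ∂z/∂x = −n_x/n_z = −0.42020 and ∂z/∂y = −n_y/n_z = 0.91531.
Intercept c from TP-A: 834 + 0.00 − 369.79 = 464.21.
At (23, 288): z_contact = −9.7 + 263.6 + 464.21 = 718.2 m.
Depth below ground = 765 − 718.2 = 47 m.

47 m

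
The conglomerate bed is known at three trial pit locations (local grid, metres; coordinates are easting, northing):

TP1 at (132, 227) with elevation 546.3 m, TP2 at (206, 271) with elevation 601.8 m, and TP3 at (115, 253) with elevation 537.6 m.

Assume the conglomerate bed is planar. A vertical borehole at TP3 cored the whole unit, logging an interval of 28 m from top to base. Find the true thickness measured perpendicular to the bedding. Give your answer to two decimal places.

Let the plane be z = a·easting + b·northing + c.
TP2−TP1: 74a + 44b = 55.5;  TP3−TP1: −17a + 26b = −8.7.
Solving gives a = 0.68331, b = 0.11216.
|∇z| = √(a²+b²) = 0.69245, so dip δ = arctan(0.69245) = 34.70°.
True thickness = vertical thickness × cos δ = 28 × cos 34.70° = 23.02 m.

23.02 m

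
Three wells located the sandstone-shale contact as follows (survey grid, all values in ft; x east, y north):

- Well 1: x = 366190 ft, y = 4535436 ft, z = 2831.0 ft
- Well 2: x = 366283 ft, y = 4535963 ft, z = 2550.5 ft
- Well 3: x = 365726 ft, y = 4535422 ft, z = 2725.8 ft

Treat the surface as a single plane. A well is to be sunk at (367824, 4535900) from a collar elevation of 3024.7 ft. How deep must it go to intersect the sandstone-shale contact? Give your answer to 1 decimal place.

Two edge vectors: Well 1→Well 2 = (93, 527, -280.5), Well 1→Well 3 = (-464, -14, -105.2).
Normal n = (Well 1→Well 2) × (Well 1→Well 3) = (-59367.4, 139935.6, 243226).
So ∂z/∂x = −n_x/n_z = 0.244083281 and ∂z/∂y = −n_y/n_z = −0.575331585.
Intercept c from Well 1: 2831 − 89380.86 + 2609379.58 = 2522829.72.
At (367824, 4535900): z_contact = 89779.69 − 2609646.53 + 2522829.72 = 2962.88 ft.
Depth below ground = 3024.7 − 2962.88 = 61.8 ft.

61.8 ft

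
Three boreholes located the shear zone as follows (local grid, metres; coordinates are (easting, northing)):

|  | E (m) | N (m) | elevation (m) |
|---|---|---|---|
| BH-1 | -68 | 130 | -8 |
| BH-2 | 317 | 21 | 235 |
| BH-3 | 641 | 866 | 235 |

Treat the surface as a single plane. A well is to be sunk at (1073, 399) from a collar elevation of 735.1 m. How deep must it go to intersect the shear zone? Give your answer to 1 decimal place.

152.2 m

Two edge vectors: BH-1→BH-2 = (385, -109, 243), BH-1→BH-3 = (709, 736, 243).
Normal n = (BH-1→BH-2) × (BH-1→BH-3) = (-205335, 78732, 360641).
So ∂z/∂E = −n_x/n_z = 0.569361 and ∂z/∂N = −n_y/n_z = −0.218311.
Intercept c from BH-1: -8 + 38.72 + 28.38 = 59.10.
At (1073, 399): z_contact = 610.92 − 87.11 + 59.10 = 582.92 m.
Depth below ground = 735.1 − 582.92 = 152.2 m.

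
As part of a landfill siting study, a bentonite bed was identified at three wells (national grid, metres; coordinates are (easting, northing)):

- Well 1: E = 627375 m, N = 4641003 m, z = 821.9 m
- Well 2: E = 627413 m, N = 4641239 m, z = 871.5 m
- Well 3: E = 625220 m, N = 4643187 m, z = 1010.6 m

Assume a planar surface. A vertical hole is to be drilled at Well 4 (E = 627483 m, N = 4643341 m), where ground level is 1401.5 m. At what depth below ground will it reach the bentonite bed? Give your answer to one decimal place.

117.2 m

Let the plane be z = a·E + b·N + c.
Well 2−Well 1: 38a + 236b = 49.6;  Well 3−Well 1: −2155a + 2184b = 188.7.
Solving gives a = 0.107836747, b = 0.192805948.
Then c = 821.9 − a·627375 − b·4641003 = −961645.16.
At (627483, 4643341): z_contact = 67665.73 + 895263.76 − 961645.16 = 1284.33 m.
Depth below ground = 1401.5 − 1284.33 = 117.2 m.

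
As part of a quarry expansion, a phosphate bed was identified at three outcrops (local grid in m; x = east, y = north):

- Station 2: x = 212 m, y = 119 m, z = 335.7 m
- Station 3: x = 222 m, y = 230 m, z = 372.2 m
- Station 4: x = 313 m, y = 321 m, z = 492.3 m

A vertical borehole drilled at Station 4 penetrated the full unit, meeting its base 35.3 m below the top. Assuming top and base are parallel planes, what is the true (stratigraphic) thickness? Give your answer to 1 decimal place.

23.6 m

Let the plane be z = a·x + b·y + c.
Station 3−Station 2: 10a + 111b = 36.5;  Station 4−Station 2: 101a + 202b = 156.6.
Solving gives a = 1.08907, b = 0.23071.
|∇z| = √(a²+b²) = 1.11324, so dip δ = arctan(1.11324) = 48.07°.
True thickness = vertical thickness × cos δ = 35.3 × cos 48.07° = 23.6 m.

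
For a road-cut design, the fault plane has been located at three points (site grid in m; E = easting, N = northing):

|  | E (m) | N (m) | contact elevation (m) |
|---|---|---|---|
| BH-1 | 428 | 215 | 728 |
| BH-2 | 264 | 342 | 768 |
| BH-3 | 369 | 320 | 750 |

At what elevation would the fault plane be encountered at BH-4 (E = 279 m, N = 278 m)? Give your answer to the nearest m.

Let the plane be z = a·E + b·N + c.
BH-2−BH-1: −164a + 127b = 40;  BH-3−BH-1: −59a + 105b = 22.
Solving gives a = −0.14455, b = 0.12830.
Then c = 728 − a·428 − b·215 = 762.28.
At (279, 278): z = −40.3 + 35.7 + 762.28 = 757.6 m.

758 m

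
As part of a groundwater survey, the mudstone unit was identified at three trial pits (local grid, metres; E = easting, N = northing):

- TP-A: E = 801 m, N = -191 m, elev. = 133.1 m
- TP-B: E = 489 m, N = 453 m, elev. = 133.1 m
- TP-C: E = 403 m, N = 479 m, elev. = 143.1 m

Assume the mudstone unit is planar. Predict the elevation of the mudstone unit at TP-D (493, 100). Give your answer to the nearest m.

156 m

Let the plane be z = a·E + b·N + c.
TP-B−TP-A: −312a + 644b = 0;  TP-C−TP-A: −398a + 670b = 10.
Solving gives a = −0.13623, b = −0.06600.
Then c = 133.1 − a·801 − b·-191 = 229.62.
At (493, 100): z = −67.2 − 6.6 + 229.62 = 155.9 m.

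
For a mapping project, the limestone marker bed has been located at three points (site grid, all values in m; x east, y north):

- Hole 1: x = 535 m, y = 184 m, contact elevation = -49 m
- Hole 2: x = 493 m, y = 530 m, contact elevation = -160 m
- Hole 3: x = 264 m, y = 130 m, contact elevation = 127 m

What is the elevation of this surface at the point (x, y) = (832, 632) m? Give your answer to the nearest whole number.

-394 m

Two edge vectors: Hole 1→Hole 2 = (-42, 346, -111), Hole 1→Hole 3 = (-271, -54, 176).
Normal n = (Hole 1→Hole 2) × (Hole 1→Hole 3) = (54902, 37473, 96034).
So ∂z/∂x = −n_x/n_z = −0.57169 and ∂z/∂y = −n_y/n_z = −0.39021.
Intercept c from Hole 1: -49 + 305.86 + 71.80 = 328.65.
At (832, 632): z = −475.6 − 246.6 + 328.65 = -393.6 m.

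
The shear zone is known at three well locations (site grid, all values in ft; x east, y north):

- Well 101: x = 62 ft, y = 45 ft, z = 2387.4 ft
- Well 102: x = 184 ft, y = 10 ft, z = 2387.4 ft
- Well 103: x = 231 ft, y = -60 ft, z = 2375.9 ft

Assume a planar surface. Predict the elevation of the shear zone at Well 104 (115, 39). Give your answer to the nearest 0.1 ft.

2389.3 ft

Let the plane be z = a·x + b·y + c.
Well 102−Well 101: 122a − 35b = 0;  Well 103−Well 101: 169a − 105b = −11.5.
Solving gives a = 0.05838, b = 0.20348.
Then c = 2387.4 − a·62 − b·45 = 2374.62.
At (115, 39): z = 6.7 + 7.9 + 2374.62 = 2389.3 ft.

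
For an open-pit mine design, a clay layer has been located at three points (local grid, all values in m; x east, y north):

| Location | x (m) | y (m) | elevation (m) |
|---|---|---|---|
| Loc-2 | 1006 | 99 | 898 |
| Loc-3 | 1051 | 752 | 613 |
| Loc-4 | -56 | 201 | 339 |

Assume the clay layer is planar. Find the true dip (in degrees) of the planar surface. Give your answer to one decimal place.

Let the plane be z = a·x + b·y + c.
Loc-3−Loc-2: 45a + 653b = −285;  Loc-4−Loc-2: −1062a + 102b = −559.
Solving gives a = 0.48126, b = −0.46961.
Gradient magnitude |∇z| = √(a² + b²) = √(0.23161 + 0.22054) = 0.67242.
True dip = arctan(0.67242) = 33.9°, dipping toward NW (azimuth ≈ 314°).

33.9°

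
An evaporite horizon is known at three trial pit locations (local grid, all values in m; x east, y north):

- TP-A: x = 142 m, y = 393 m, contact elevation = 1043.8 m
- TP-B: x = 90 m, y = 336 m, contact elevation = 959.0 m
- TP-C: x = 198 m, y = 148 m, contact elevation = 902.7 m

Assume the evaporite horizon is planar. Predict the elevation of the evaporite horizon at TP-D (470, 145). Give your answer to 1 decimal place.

1117.8 m

Let the plane be z = a·x + b·y + c.
TP-B−TP-A: −52a − 57b = −84.8;  TP-C−TP-A: 56a − 245b = −141.1.
Solving gives a = 0.79923, b = 0.75860.
Then c = 1043.8 − a·142 − b·393 = 632.18.
At (470, 145): z = 375.6 + 110.0 + 632.18 = 1117.8 m.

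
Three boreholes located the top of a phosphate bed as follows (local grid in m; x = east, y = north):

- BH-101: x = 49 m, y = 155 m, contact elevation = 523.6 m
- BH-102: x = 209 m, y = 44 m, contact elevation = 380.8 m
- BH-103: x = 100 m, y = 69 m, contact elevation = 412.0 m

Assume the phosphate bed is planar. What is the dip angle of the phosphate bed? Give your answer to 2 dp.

52.55°

Let the plane be z = a·x + b·y + c.
BH-102−BH-101: 160a − 111b = −142.8;  BH-103−BH-101: 51a − 86b = −111.6.
Solving gives a = 0.01319, b = 1.30549.
Gradient magnitude |∇z| = √(a² + b²) = √(0.00017 + 1.70432) = 1.30556.
True dip = arctan(1.30556) = 52.55°, dipping toward S (azimuth ≈ 181°).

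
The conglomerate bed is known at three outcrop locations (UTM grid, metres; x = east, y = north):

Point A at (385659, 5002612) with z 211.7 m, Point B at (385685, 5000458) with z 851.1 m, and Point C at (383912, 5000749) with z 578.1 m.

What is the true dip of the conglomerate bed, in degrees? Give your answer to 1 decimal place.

17.4°

Let the plane be z = a·x + b·y + c.
Point B−Point A: 26a − 2154b = 639.4;  Point C−Point A: −1747a − 1863b = 366.4.
Solving gives a = 0.10546, b = −0.29557.
Gradient magnitude |∇z| = √(a² + b²) = √(0.01112 + 0.08736) = 0.31382.
True dip = arctan(0.31382) = 17.4°, dipping toward NNW (azimuth ≈ 340°).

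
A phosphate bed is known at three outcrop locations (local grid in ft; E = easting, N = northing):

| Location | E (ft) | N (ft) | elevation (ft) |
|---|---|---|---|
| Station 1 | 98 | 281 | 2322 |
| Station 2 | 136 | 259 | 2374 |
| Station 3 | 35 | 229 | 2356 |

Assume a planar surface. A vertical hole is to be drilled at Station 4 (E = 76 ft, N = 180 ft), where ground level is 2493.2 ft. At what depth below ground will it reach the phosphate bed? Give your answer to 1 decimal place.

Let the plane be z = a·E + b·N + c.
Station 2−Station 1: 38a − 22b = 52;  Station 3−Station 1: −63a − 52b = 34.
Solving gives a = 0.58180, b = −1.35872.
Then c = 2322 − a·98 − b·281 = 2646.78.
At (76, 180): z_contact = 44.22 − 244.57 + 2646.78 = 2446.43 ft.
Depth below ground = 2493.2 − 2446.43 = 46.8 ft.

46.8 ft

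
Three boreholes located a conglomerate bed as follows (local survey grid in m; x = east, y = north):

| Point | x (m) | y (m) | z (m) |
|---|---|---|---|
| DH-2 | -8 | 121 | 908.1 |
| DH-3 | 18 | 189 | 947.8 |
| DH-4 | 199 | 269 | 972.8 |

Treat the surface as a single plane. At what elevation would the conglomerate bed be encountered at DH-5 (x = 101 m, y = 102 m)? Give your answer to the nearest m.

880 m

Two edge vectors: DH-2→DH-3 = (26, 68, 39.7), DH-2→DH-4 = (207, 148, 64.7).
Normal n = (DH-2→DH-3) × (DH-2→DH-4) = (-1476, 6535.7, -10228).
So ∂z/∂x = −n_x/n_z = −0.14431 and ∂z/∂y = −n_y/n_z = 0.63900.
Intercept c from DH-2: 908.1 − 1.15 − 77.32 = 829.63.
At (101, 102): z = −14.6 + 65.2 + 829.63 = 880.2 m.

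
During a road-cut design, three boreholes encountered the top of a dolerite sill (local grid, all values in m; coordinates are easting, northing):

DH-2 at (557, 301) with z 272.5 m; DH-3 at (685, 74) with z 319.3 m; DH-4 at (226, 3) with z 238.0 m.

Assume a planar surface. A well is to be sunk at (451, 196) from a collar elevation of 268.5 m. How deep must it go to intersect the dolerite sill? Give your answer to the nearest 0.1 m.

Let the plane be z = a·easting + b·northing + c.
DH-3−DH-2: 128a − 227b = 46.8;  DH-4−DH-2: −331a − 298b = −34.5.
Solving gives a = 0.19225, b = −0.09776.
Then c = 272.5 − a·557 − b·301 = 194.85.
At (451, 196): z_contact = 86.70 − 19.16 + 194.85 = 262.39 m.
Depth below ground = 268.5 − 262.39 = 6.1 m.

6.1 m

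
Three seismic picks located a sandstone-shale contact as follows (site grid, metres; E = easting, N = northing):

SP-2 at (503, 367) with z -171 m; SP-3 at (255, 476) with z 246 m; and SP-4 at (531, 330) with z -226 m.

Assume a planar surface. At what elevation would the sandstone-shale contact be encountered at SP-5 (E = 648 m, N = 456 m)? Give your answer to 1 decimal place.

Two edge vectors: SP-2→SP-3 = (-248, 109, 417), SP-2→SP-4 = (28, -37, -55).
Normal n = (SP-2→SP-3) × (SP-2→SP-4) = (9434, -1964, 6124).
So ∂z/∂E = −n_x/n_z = −1.54050 and ∂z/∂N = −n_y/n_z = 0.32071.
Intercept c from SP-2: -171 + 774.87 − 117.70 = 486.17.
At (648, 456): z = −998.2 + 146.2 + 486.17 = -365.8 m.

-365.8 m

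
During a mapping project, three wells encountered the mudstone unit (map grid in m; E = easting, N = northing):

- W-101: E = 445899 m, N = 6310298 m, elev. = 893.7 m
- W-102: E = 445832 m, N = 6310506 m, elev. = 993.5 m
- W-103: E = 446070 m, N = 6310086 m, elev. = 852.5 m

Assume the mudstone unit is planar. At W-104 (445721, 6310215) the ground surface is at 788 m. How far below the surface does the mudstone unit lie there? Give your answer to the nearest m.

55 m

Two edge vectors: W-101→W-102 = (-67, 208, 99.8), W-101→W-103 = (171, -212, -41.2).
Normal n = (W-101→W-102) × (W-101→W-103) = (12588, 14305.4, -21364).
So ∂z/∂E = −n_x/n_z = 0.58921550 and ∂z/∂N = −n_y/n_z = 0.66960307.
Intercept c from W-101: 893.7 − 262730.60 − 4225394.92 = −4487231.82.
At (445721, 6310215): z_contact = 262625.7 + 4225339.3 − 4487231.82 = 733.2 m.
Depth below ground = 788 − 733.2 = 55 m.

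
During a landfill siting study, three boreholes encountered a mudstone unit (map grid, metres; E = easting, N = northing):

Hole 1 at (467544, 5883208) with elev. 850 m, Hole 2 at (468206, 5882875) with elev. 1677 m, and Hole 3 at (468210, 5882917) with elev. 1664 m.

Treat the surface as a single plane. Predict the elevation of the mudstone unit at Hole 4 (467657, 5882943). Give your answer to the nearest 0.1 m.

1076.3 m

Let the plane be z = a·E + b·N + c.
Hole 2−Hole 1: 662a − 333b = 827;  Hole 3−Hole 1: 666a − 291b = 814.
Solving gives a = 1.043554366, b = −0.408909940.
Then c = 850 − a·467544 − b·5883208 = 1918644.65.
At (467657, 5882943): z = 488025.5 − 2405593.9 + 1918644.65 = 1076.3 m.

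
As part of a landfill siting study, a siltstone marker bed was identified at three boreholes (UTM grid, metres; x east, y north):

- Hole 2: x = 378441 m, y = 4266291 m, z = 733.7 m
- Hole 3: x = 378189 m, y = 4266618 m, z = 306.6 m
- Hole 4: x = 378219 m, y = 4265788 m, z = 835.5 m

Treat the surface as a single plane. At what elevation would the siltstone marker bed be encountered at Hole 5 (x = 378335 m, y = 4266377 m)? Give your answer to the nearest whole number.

Let the plane be z = a·x + b·y + c.
Hole 3−Hole 2: −252a + 327b = −427.1;  Hole 4−Hole 2: −222a − 503b = 101.8.
Solving gives a = 0.91067319, b = −0.60431302.
Then c = 733.7 − a·378441 − b·4266291 = 2234272.82.
At (378335, 4266377): z = 344539.5 − 2578227.2 + 2234272.82 = 585.2 m.

585 m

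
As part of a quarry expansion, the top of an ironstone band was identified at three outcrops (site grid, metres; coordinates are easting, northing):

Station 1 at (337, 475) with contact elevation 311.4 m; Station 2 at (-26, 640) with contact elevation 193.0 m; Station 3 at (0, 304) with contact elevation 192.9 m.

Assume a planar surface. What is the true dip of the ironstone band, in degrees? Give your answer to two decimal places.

18.74°

Let the plane be z = a·easting + b·northing + c.
Station 2−Station 1: −363a + 165b = −118.4;  Station 3−Station 1: −337a − 171b = −118.5.
Solving gives a = 0.33820, b = 0.02647.
Gradient magnitude |∇z| = √(a² + b²) = √(0.11438 + 0.00070) = 0.33924.
True dip = arctan(0.33924) = 18.74°, dipping toward W (azimuth ≈ 266°).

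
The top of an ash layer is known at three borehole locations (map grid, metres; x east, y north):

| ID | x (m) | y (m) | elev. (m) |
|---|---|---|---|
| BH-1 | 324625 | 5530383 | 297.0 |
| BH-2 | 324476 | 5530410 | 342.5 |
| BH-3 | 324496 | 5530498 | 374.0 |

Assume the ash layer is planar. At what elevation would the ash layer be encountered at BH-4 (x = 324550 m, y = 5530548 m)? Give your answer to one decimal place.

Let the plane be z = a·x + b·y + c.
BH-2−BH-1: −149a + 27b = 45.5;  BH-3−BH-1: −129a + 115b = 77.
Solving gives a = −0.230991796, b = 0.410452681.
Then c = 297 − a·324625 − b·5530383 = −2194677.82.
At (324550, 5530548): z = −74968.4 + 2270028.3 − 2194677.82 = 382.0 m.

382.0 m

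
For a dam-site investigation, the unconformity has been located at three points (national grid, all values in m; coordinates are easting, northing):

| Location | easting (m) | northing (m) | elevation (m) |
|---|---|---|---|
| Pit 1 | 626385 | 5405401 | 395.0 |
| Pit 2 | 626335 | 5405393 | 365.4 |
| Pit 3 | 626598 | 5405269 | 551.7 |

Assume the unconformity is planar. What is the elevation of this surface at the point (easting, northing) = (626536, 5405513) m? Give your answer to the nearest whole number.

468 m

Two edge vectors: Pit 1→Pit 2 = (-50, -8, -29.6), Pit 1→Pit 3 = (213, -132, 156.7).
Normal n = (Pit 1→Pit 2) × (Pit 1→Pit 3) = (-5160.8, 1530.2, 8304).
So ∂z/∂easting = −n_x/n_z = 0.62148362 and ∂z/∂northing = −n_y/n_z = −0.18427264.
Intercept c from Pit 1: 395 − 389288.02 + 996067.51 = 607174.49.
At (626536, 5405513): z = 389381.9 − 996088.1 + 607174.49 = 468.2 m.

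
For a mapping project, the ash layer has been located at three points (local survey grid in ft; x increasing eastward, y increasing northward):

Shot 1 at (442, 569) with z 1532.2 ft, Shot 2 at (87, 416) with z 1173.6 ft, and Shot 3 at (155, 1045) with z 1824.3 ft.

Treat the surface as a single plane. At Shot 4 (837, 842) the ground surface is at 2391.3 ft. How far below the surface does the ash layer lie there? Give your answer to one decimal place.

360.4 ft

Let the plane be z = a·x + b·y + c.
Shot 2−Shot 1: −355a − 153b = −358.6;  Shot 3−Shot 1: −287a + 476b = 292.1.
Solving gives a = 0.591863, b = 0.970514.
Then c = 1532.2 − a·442 − b·569 = 718.37.
At (837, 842): z_contact = 495.39 + 817.17 + 718.37 = 2030.94 ft.
Depth below ground = 2391.3 − 2030.94 = 360.4 ft.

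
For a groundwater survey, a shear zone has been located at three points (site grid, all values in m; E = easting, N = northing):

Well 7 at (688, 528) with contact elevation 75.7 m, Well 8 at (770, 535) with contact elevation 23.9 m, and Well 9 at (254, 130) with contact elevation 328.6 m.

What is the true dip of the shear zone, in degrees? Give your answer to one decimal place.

Two edge vectors: Well 7→Well 8 = (82, 7, -51.8), Well 7→Well 9 = (-434, -398, 252.9).
Normal n = (Well 7→Well 8) × (Well 7→Well 9) = (-18846.1, 1743.4, -29598).
So ∂z/∂E = −n_x/n_z = −0.63674 and ∂z/∂N = −n_y/n_z = 0.05890.
Gradient magnitude |∇z| = √(a² + b²) = √(0.40543 + 0.00347) = 0.63945.
True dip = arctan(0.63945) = 32.6°, dipping toward E (azimuth ≈ 095°).

32.6°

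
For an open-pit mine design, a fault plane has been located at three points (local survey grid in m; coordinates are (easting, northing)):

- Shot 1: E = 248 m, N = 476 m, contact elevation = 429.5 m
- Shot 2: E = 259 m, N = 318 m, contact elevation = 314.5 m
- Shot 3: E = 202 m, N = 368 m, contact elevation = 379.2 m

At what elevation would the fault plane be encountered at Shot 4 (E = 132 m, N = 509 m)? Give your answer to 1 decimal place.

Two edge vectors: Shot 1→Shot 2 = (11, -158, -115), Shot 1→Shot 3 = (-46, -108, -50.3).
Normal n = (Shot 1→Shot 2) × (Shot 1→Shot 3) = (-4472.6, 5843.3, -8456).
So ∂z/∂E = −n_x/n_z = −0.52893 and ∂z/∂N = −n_y/n_z = 0.69102.
Intercept c from Shot 1: 429.5 + 131.17 − 328.93 = 231.75.
At (132, 509): z = −69.8 + 351.7 + 231.75 = 513.7 m.

513.7 m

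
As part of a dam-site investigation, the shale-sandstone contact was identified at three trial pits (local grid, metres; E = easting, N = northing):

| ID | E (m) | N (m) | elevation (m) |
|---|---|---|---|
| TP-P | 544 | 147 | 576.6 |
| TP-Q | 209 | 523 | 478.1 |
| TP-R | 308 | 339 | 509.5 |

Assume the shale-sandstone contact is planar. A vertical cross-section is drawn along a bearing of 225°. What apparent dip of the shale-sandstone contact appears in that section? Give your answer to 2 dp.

Two edge vectors: TP-P→TP-Q = (-335, 376, -98.5), TP-P→TP-R = (-236, 192, -67.1).
Normal n = (TP-P→TP-Q) × (TP-P→TP-R) = (-6317.6, 767.5, 24416).
So ∂z/∂E = −n_x/n_z = 0.25875 and ∂z/∂N = −n_y/n_z = −0.03143.
Unit vector along 225° is (sin 225°, cos 225°) = (-0.7071, -0.7071).
Slope in that direction = a·(-0.7071) + b·(-0.7071) = −0.16074.
Apparent dip = arctan|0.16074| = 9.13° (true dip is 14.6°, so apparent ≤ true as expected).

9.13°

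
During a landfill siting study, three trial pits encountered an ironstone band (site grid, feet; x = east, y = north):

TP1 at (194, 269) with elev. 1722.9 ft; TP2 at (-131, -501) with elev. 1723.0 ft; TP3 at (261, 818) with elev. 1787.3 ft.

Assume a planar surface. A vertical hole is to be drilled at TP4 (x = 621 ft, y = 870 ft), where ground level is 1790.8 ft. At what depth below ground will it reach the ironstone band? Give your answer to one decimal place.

Two edge vectors: TP1→TP2 = (-325, -770, 0.1), TP1→TP3 = (67, 549, 64.4).
Normal n = (TP1→TP2) × (TP1→TP3) = (-49642.9, 20936.7, -126835).
So ∂z/∂x = −n_x/n_z = −0.39140 and ∂z/∂y = −n_y/n_z = 0.16507.
Intercept c from TP1: 1722.9 + 75.93 − 44.40 = 1754.43.
At (621, 870): z_contact = −243.06 + 143.61 + 1754.43 = 1654.98 ft.
Depth below ground = 1790.8 − 1654.98 = 135.8 ft.

135.8 ft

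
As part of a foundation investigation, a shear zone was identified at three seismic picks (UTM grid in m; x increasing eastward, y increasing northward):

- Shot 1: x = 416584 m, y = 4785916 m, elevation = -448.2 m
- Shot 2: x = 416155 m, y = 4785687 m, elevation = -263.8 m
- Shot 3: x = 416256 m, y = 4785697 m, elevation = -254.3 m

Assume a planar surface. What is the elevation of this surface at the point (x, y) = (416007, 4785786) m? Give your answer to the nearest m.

Two edge vectors: Shot 1→Shot 2 = (-429, -229, 184.4), Shot 1→Shot 3 = (-328, -219, 193.9).
Normal n = (Shot 1→Shot 2) × (Shot 1→Shot 3) = (-4019.5, 22699.9, 18839).
So ∂z/∂x = −n_x/n_z = 0.21336058 and ∂z/∂y = −n_y/n_z = −1.20494188.
Intercept c from Shot 1: -448.2 − 88882.60 + 5766750.60 = 5677419.80.
At (416007, 4785786): z = 88759.5 − 5766594.0 + 5677419.80 = -414.7 m.

-415 m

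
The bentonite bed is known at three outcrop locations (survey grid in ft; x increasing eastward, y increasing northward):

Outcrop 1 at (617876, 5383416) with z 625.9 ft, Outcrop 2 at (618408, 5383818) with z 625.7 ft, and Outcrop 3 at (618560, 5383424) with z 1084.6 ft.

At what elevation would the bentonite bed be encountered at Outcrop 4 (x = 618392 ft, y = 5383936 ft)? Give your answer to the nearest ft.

Two edge vectors: Outcrop 1→Outcrop 2 = (532, 402, -0.2), Outcrop 1→Outcrop 3 = (684, 8, 458.7).
Normal n = (Outcrop 1→Outcrop 2) × (Outcrop 1→Outcrop 3) = (184399, -244165.2, -270712).
So ∂z/∂x = −n_x/n_z = 0.68116301 and ∂z/∂y = −n_y/n_z = −0.90193711.
Intercept c from Outcrop 1: 625.9 − 420874.27 + 4855502.69 = 4435254.32.
At (618392, 5383936): z = 421225.8 − 4855971.7 + 4435254.32 = 508.4 ft.

508 ft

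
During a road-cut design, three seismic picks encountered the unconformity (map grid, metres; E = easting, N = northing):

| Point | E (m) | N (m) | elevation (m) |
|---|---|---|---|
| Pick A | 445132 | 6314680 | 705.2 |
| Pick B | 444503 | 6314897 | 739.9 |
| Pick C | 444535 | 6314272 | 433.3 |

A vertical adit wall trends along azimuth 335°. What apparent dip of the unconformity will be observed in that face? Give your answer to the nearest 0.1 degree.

21.8°

Two edge vectors: Pick A→Pick B = (-629, 217, 34.7), Pick A→Pick C = (-597, -408, -271.9).
Normal n = (Pick A→Pick B) × (Pick A→Pick C) = (-44844.7, -191741, 386181).
So ∂z/∂E = −n_x/n_z = 0.11612 and ∂z/∂N = −n_y/n_z = 0.49651.
Unit vector along 335° is (sin 335°, cos 335°) = (-0.4226, 0.9063).
Slope in that direction = a·(-0.4226) + b·(0.9063) = 0.40091.
Apparent dip = arctan|0.40091| = 21.8° (true dip is 27.0°, so apparent ≤ true as expected).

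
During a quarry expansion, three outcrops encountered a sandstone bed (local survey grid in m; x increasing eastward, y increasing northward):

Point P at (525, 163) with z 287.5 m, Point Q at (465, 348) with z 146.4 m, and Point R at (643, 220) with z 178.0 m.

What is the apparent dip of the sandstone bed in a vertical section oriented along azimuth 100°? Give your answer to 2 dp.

17.57°

Two edge vectors: Point P→Point Q = (-60, 185, -141.1), Point P→Point R = (118, 57, -109.5).
Normal n = (Point P→Point Q) × (Point P→Point R) = (-12214.8, -23219.8, -25250).
So ∂z/∂x = −n_x/n_z = −0.48375 and ∂z/∂y = −n_y/n_z = −0.91960.
Unit vector along 100° is (sin 100°, cos 100°) = (0.9848, -0.1736).
Slope in that direction = a·(0.9848) + b·(-0.1736) = −0.31672.
Apparent dip = arctan|0.31672| = 17.57° (true dip is 46.1°, so apparent ≤ true as expected).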